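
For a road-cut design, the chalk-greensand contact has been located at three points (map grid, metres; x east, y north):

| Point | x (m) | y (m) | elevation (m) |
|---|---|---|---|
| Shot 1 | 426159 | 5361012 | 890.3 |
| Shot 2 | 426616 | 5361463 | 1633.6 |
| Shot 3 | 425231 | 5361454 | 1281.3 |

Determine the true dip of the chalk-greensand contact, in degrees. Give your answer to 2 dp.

Let the plane be z = a·x + b·y + c.
Shot 2−Shot 1: 457a + 451b = 743.3;  Shot 3−Shot 1: −928a + 442b = 391.
Solving gives a = 0.24527, b = 1.39958.
Gradient magnitude |∇z| = √(a² + b²) = √(0.06016 + 1.95882) = 1.42091.
True dip = arctan(1.42091) = 54.86°, dipping toward S (azimuth ≈ 190°).

54.86°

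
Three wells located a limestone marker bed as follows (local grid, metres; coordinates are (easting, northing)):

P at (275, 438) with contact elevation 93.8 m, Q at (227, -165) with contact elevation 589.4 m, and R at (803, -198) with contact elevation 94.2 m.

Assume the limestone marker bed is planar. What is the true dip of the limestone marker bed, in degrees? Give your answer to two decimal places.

Let the plane be z = a·E + b·N + c.
Q−P: −48a − 603b = 495.6;  R−P: 528a − 636b = 0.4.
Solving gives a = −0.90269, b = −0.75003.
Gradient magnitude |∇z| = √(a² + b²) = √(0.81485 + 0.56255) = 1.17363.
True dip = arctan(1.17363) = 49.57°, dipping toward NE (azimuth ≈ 050°).

49.57°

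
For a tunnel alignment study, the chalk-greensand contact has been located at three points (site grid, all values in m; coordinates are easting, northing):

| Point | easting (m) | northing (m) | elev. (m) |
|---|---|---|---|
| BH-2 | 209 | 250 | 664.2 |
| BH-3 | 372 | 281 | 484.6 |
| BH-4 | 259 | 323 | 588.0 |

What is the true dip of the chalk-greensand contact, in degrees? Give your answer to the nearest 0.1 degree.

Two edge vectors: BH-2→BH-3 = (163, 31, -179.6), BH-2→BH-4 = (50, 73, -76.2).
Normal n = (BH-2→BH-3) × (BH-2→BH-4) = (10748.6, 3440.6, 10349).
So ∂z/∂easting = −n_x/n_z = −1.03861 and ∂z/∂northing = −n_y/n_z = −0.33246.
Gradient magnitude |∇z| = √(a² + b²) = √(1.07872 + 0.11053) = 1.09052.
True dip = arctan(1.09052) = 47.5°, dipping toward ENE (azimuth ≈ 072°).

47.5°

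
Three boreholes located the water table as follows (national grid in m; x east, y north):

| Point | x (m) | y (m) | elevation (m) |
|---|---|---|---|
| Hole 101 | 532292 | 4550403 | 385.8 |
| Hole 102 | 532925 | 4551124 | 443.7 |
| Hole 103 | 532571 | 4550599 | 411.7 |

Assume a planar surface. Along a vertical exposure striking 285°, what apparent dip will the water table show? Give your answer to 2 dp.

5.29°

Two edge vectors: Hole 101→Hole 102 = (633, 721, 57.9), Hole 101→Hole 103 = (279, 196, 25.9).
Normal n = (Hole 101→Hole 102) × (Hole 101→Hole 103) = (7325.5, -240.6, -77091).
So ∂z/∂x = −n_x/n_z = 0.09502 and ∂z/∂y = −n_y/n_z = −0.00312.
Unit vector along 285° is (sin 285°, cos 285°) = (-0.9659, 0.2588).
Slope in that direction = a·(-0.9659) + b·(0.2588) = −0.09259.
Apparent dip = arctan|0.09259| = 5.29° (true dip is 5.4°, so apparent ≤ true as expected).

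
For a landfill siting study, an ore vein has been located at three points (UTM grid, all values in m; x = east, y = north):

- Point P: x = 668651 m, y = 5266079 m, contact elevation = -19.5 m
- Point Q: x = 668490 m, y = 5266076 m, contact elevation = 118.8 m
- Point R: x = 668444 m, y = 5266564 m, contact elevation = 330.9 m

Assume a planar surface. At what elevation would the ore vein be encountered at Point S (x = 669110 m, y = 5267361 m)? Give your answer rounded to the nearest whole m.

Two edge vectors: Point P→Point Q = (-161, -3, 138.3), Point P→Point R = (-207, 485, 350.4).
Normal n = (Point P→Point Q) × (Point P→Point R) = (-68126.7, 27786.3, -78706).
So ∂z/∂x = −n_x/n_z = −0.86558458 and ∂z/∂y = −n_y/n_z = 0.35303916.
Intercept c from Point P: -19.5 + 578774.00 − 1859132.10 = −1280377.60.
At (669110, 5267361): z = −579171.3 + 1859584.7 − 1280377.60 = 35.8 m.

36 m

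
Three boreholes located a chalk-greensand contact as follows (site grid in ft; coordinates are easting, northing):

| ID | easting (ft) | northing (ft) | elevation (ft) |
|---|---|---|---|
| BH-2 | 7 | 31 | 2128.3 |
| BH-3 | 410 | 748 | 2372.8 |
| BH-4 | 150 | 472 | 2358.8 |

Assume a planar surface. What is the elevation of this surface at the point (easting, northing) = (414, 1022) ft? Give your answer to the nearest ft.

2581 ft

Let the plane be z = a·easting + b·northing + c.
BH-3−BH-2: 403a + 717b = 244.5;  BH-4−BH-2: 143a + 441b = 230.5.
Solving gives a = −0.76396, b = 0.77040.
Then c = 2128.3 − a·7 − b·31 = 2109.77.
At (414, 1022): z = −316.3 + 787.3 + 2109.77 = 2580.8 ft.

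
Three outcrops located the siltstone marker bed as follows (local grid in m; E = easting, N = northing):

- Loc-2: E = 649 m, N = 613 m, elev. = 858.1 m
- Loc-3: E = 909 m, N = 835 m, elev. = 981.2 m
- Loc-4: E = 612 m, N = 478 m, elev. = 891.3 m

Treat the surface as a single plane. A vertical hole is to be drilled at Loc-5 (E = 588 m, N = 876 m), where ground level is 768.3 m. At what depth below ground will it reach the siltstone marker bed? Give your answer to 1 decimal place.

Let the plane be z = a·E + b·N + c.
Loc-3−Loc-2: 260a + 222b = 123.1;  Loc-4−Loc-2: −37a − 135b = 33.2.
Solving gives a = 0.89225, b = −0.49047.
Then c = 858.1 − a·649 − b·613 = 579.69.
At (588, 876): z_contact = 524.64 − 429.65 + 579.69 = 674.68 m.
Depth below ground = 768.3 − 674.68 = 93.6 m.

93.6 m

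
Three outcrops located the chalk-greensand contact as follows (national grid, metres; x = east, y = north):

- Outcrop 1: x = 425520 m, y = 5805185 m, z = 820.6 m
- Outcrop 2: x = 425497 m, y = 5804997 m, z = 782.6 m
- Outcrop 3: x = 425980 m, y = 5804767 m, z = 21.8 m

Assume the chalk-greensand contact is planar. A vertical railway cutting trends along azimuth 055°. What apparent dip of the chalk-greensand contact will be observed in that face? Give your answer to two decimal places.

42.95°

Let the plane be z = a·x + b·y + c.
Outcrop 2−Outcrop 1: −23a − 188b = −38;  Outcrop 3−Outcrop 1: 460a − 418b = −798.8.
Solving gives a = −1.39749, b = 0.37310.
Unit vector along 055° is (sin 55°, cos 55°) = (0.8192, 0.5736).
Slope in that direction = a·(0.8192) + b·(0.5736) = −0.93076.
Apparent dip = arctan|0.93076| = 42.95° (true dip is 55.3°, so apparent ≤ true as expected).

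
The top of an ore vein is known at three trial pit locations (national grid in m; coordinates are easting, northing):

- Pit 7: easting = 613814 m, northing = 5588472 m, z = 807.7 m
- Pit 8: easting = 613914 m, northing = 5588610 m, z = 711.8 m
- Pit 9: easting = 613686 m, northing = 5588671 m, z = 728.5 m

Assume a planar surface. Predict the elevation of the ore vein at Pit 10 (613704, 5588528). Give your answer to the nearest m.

Let the plane be z = a·easting + b·northing + c.
Pit 8−Pit 7: 100a + 138b = −95.9;  Pit 9−Pit 7: −128a + 199b = −79.2.
Solving gives a = −0.21708285, b = −0.53762113.
Then c = 807.7 − a·613814 − b·5588472 = 3138536.80.
At (613704, 5588528): z = −133224.6 − 3004510.7 + 3138536.80 = 801.5 m.

801 m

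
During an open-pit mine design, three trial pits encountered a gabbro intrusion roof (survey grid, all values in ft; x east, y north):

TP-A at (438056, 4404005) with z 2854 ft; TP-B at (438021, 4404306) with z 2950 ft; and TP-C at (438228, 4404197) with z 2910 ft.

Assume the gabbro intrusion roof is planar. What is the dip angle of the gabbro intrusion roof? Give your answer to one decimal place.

17.6°

Two edge vectors: TP-A→TP-B = (-35, 301, 96), TP-A→TP-C = (172, 192, 56).
Normal n = (TP-A→TP-B) × (TP-A→TP-C) = (-1576, 18472, -58492).
So ∂z/∂x = −n_x/n_z = −0.02694 and ∂z/∂y = −n_y/n_z = 0.31580.
Gradient magnitude |∇z| = √(a² + b²) = √(0.00073 + 0.09973) = 0.31695.
True dip = arctan(0.31695) = 17.6°, dipping toward S (azimuth ≈ 175°).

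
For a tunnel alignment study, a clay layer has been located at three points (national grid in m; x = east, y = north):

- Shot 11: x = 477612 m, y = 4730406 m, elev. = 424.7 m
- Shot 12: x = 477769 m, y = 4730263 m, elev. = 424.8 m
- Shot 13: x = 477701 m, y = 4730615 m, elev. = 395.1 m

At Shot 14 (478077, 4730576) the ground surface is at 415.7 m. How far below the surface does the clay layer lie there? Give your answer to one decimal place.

51.4 m

Two edge vectors: Shot 11→Shot 12 = (157, -143, 0.1), Shot 11→Shot 13 = (89, 209, -29.6).
Normal n = (Shot 11→Shot 12) × (Shot 11→Shot 13) = (4211.9, 4656.1, 45540).
So ∂z/∂x = −n_x/n_z = −0.092487923 and ∂z/∂y = −n_y/n_z = −0.102241985.
Intercept c from Shot 11: 424.7 + 44173.34 + 483646.10 = 528244.14.
At (478077, 4730576): z_contact = −44216.35 − 483663.48 + 528244.14 = 364.31 m.
Depth below ground = 415.7 − 364.31 = 51.4 m.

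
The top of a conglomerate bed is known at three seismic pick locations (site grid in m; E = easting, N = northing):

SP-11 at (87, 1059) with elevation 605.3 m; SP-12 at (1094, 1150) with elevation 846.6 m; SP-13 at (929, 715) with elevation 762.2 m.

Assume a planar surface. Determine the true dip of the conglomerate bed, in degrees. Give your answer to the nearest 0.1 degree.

Let the plane be z = a·E + b·N + c.
SP-12−SP-11: 1007a + 91b = 241.3;  SP-13−SP-11: 842a − 344b = 156.9.
Solving gives a = 0.22997, b = 0.10679.
Gradient magnitude |∇z| = √(a² + b²) = √(0.05289 + 0.01140) = 0.25356.
True dip = arctan(0.25356) = 14.2°, dipping toward WSW (azimuth ≈ 245°).

14.2°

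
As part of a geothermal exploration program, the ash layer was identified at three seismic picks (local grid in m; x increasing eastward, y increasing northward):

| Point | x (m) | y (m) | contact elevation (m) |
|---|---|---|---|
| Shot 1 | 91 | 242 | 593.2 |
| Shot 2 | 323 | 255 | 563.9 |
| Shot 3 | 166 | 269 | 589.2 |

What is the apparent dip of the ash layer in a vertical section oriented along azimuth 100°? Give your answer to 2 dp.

Let the plane be z = a·x + b·y + c.
Shot 2−Shot 1: 232a + 13b = −29.3;  Shot 3−Shot 1: 75a + 27b = −4.
Solving gives a = −0.13974, b = 0.24003.
Unit vector along 100° is (sin 100°, cos 100°) = (0.9848, -0.1736).
Slope in that direction = a·(0.9848) + b·(-0.1736) = −0.17930.
Apparent dip = arctan|0.17930| = 10.17° (true dip is 15.5°, so apparent ≤ true as expected).

10.17°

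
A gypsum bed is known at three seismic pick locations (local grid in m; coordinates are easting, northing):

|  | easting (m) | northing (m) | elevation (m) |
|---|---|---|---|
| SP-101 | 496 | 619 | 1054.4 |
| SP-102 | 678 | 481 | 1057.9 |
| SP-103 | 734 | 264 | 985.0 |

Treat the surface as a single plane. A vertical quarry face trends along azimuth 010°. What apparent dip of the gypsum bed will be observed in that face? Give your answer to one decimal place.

Two edge vectors: SP-101→SP-102 = (182, -138, 3.5), SP-101→SP-103 = (238, -355, -69.4).
Normal n = (SP-101→SP-102) × (SP-101→SP-103) = (10819.7, 13463.8, -31766).
So ∂z/∂easting = −n_x/n_z = 0.34061 and ∂z/∂northing = −n_y/n_z = 0.42384.
Unit vector along 010° is (sin 10°, cos 10°) = (0.1736, 0.9848).
Slope in that direction = a·(0.1736) + b·(0.9848) = 0.47655.
Apparent dip = arctan|0.47655| = 25.5° (true dip is 28.5°, so apparent ≤ true as expected).

25.5°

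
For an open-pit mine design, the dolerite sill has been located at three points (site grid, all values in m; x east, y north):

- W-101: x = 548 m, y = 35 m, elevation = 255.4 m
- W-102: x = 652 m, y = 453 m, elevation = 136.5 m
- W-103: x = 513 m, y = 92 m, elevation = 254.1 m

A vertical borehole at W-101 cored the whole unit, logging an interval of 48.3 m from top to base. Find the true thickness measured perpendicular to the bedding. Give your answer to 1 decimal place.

Let the plane be z = a·x + b·y + c.
W-102−W-101: 104a + 418b = −118.9;  W-103−W-101: −35a + 57b = −1.3.
Solving gives a = −0.30323, b = −0.20900.
|∇z| = √(a²+b²) = 0.36829, so dip δ = arctan(0.36829) = 20.22°.
True thickness = vertical thickness × cos δ = 48.3 × cos 20.22° = 45.3 m.

45.3 m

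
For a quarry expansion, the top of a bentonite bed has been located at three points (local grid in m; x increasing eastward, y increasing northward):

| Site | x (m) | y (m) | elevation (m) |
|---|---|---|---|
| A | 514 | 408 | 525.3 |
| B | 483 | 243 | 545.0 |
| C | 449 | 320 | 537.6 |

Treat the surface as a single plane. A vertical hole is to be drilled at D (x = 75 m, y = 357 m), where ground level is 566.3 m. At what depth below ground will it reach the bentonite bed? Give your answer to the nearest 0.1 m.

19.0 m

Let the plane be z = a·x + b·y + c.
B−A: −31a − 165b = 19.7;  C−A: −65a − 88b = 12.3.
Solving gives a = −0.03700, b = −0.11244.
Then c = 525.3 − a·514 − b·408 = 590.20.
At (75, 357): z_contact = −2.78 − 40.14 + 590.20 = 547.28 m.
Depth below ground = 566.3 − 547.28 = 19.0 m.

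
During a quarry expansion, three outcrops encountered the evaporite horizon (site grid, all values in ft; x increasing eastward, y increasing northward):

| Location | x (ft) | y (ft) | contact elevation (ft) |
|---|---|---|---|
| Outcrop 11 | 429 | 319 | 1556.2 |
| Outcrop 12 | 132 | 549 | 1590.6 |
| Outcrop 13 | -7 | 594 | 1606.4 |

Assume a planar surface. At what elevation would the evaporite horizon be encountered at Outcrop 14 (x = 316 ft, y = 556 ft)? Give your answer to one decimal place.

1570.0 ft

Let the plane be z = a·x + b·y + c.
Outcrop 12−Outcrop 11: −297a + 230b = 34.4;  Outcrop 13−Outcrop 11: −436a + 275b = 50.2.
Solving gives a = −0.11212, b = 0.00478.
Then c = 1556.2 − a·429 − b·319 = 1602.77.
At (316, 556): z = −35.4 + 2.7 + 1602.77 = 1570.0 ft.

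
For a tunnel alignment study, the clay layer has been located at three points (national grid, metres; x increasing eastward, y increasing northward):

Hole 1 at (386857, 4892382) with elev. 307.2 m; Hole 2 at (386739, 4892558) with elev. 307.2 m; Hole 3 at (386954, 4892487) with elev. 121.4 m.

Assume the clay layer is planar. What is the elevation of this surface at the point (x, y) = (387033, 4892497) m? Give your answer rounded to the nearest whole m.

26 m

Let the plane be z = a·x + b·y + c.
Hole 2−Hole 1: −118a + 176b = 0;  Hole 3−Hole 1: 97a + 105b = −185.8.
Solving gives a = −1.10993144, b = −0.74415858.
Then c = 307.2 − a·386857 − b·4892382 = 4070399.97.
At (387033, 4892497): z = −429580.1 − 3640793.6 + 4070399.97 = 26.3 m.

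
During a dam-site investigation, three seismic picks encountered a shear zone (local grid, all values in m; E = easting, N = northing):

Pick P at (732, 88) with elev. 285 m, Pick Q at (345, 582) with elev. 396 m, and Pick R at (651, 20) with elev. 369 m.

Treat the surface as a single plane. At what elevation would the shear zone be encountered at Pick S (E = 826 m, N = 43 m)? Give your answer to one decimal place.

Two edge vectors: Pick P→Pick Q = (-387, 494, 111), Pick P→Pick R = (-81, -68, 84).
Normal n = (Pick P→Pick Q) × (Pick P→Pick R) = (49044, 23517, 66330).
So ∂z/∂E = −n_x/n_z = −0.73939 and ∂z/∂N = −n_y/n_z = −0.35455.
Intercept c from Pick P: 285 + 541.24 + 31.20 = 857.44.
At (826, 43): z = −610.7 − 15.2 + 857.44 = 231.5 m.

231.5 m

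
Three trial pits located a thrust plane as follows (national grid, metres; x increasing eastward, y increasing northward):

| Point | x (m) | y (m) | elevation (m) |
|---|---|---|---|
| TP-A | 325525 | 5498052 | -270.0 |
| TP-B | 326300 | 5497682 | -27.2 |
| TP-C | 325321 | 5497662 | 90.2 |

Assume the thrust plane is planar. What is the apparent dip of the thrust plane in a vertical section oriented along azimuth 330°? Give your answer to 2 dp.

35.09°

Two edge vectors: TP-A→TP-B = (775, -370, 242.8), TP-A→TP-C = (-204, -390, 360.2).
Normal n = (TP-A→TP-B) × (TP-A→TP-C) = (-38582, -328686.2, -377730).
So ∂z/∂x = −n_x/n_z = −0.10214 and ∂z/∂y = −n_y/n_z = −0.87016.
Unit vector along 330° is (sin 330°, cos 330°) = (-0.5000, 0.8660).
Slope in that direction = a·(-0.5000) + b·(0.8660) = −0.70251.
Apparent dip = arctan|0.70251| = 35.09° (true dip is 41.2°, so apparent ≤ true as expected).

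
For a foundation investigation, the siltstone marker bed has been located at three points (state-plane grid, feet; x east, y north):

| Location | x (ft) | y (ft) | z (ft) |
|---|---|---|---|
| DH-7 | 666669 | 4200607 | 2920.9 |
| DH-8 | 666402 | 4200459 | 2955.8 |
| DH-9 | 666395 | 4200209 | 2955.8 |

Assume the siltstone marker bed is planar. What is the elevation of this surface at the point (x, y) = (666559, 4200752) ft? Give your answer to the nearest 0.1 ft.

2936.0 ft

Two edge vectors: DH-7→DH-8 = (-267, -148, 34.9), DH-7→DH-9 = (-274, -398, 34.9).
Normal n = (DH-7→DH-8) × (DH-7→DH-9) = (8725, -244.3, 65714).
So ∂z/∂x = −n_x/n_z = −0.132772316 and ∂z/∂y = −n_y/n_z = 0.003717625.
Intercept c from DH-7: 2920.9 + 88515.19 − 15616.28 = 75819.81.
At (666559, 4200752): z = −88500.6 + 15616.8 + 75819.81 = 2936.0 ft.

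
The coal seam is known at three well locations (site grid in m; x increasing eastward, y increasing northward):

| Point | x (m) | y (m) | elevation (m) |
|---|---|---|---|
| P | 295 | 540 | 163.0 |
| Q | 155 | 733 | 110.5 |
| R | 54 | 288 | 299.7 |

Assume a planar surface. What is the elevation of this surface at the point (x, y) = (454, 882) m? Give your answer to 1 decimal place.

Two edge vectors: P→Q = (-140, 193, -52.5), P→R = (-241, -252, 136.7).
Normal n = (P→Q) × (P→R) = (13153.1, 31790.5, 81793).
So ∂z/∂x = −n_x/n_z = −0.16081 and ∂z/∂y = −n_y/n_z = −0.38867.
Intercept c from P: 163 + 47.44 + 209.88 = 420.32.
At (454, 882): z = −73.0 − 342.8 + 420.32 = 4.5 m.

4.5 m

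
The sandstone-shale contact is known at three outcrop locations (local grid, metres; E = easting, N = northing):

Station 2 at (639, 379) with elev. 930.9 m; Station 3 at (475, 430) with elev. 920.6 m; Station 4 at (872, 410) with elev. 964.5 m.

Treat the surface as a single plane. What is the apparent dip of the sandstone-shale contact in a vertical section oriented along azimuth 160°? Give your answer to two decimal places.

7.48°

Let the plane be z = a·E + b·N + c.
Station 3−Station 2: −164a + 51b = −10.3;  Station 4−Station 2: 233a + 31b = 33.6.
Solving gives a = 0.11981, b = 0.18333.
Unit vector along 160° is (sin 160°, cos 160°) = (0.3420, -0.9397).
Slope in that direction = a·(0.3420) + b·(-0.9397) = −0.13129.
Apparent dip = arctan|0.13129| = 7.48° (true dip is 12.4°, so apparent ≤ true as expected).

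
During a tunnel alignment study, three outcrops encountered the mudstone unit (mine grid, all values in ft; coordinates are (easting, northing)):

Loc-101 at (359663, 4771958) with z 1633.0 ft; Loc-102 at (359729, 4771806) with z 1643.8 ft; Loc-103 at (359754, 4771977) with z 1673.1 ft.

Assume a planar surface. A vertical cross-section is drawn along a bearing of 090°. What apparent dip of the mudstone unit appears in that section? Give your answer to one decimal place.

Two edge vectors: Loc-101→Loc-102 = (66, -152, 10.8), Loc-101→Loc-103 = (91, 19, 40.1).
Normal n = (Loc-101→Loc-102) × (Loc-101→Loc-103) = (-6300.4, -1663.8, 15086).
So ∂z/∂E = −n_x/n_z = 0.41763 and ∂z/∂N = −n_y/n_z = 0.11029.
Unit vector along 090° is (sin 90°, cos 90°) = (1.0000, 0.0000).
Slope in that direction = a·(1.0000) + b·(0.0000) = 0.41763.
Apparent dip = arctan|0.41763| = 22.7° (true dip is 23.4°, so apparent ≤ true as expected).

22.7°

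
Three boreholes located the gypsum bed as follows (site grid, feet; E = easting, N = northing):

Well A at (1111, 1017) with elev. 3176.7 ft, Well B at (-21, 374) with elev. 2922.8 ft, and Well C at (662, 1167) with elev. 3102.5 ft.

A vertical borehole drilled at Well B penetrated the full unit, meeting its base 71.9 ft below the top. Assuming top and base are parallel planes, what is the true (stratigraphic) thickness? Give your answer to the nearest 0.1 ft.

70.5 ft

Let the plane be z = a·E + b·N + c.
Well B−Well A: −1132a − 643b = −253.9;  Well C−Well A: −449a + 150b = −74.2.
Solving gives a = 0.18712, b = 0.06544.
|∇z| = √(a²+b²) = 0.19823, so dip δ = arctan(0.19823) = 11.21°.
True thickness = vertical thickness × cos δ = 71.9 × cos 11.21° = 70.5 ft.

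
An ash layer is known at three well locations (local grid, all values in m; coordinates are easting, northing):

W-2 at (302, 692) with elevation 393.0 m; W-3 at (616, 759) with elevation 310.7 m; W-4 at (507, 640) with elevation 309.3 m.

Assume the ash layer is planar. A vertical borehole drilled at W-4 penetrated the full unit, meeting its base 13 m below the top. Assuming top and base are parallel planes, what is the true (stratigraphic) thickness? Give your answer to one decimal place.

11.8 m

Let the plane be z = a·easting + b·northing + c.
W-3−W-2: 314a + 67b = −82.3;  W-4−W-2: 205a − 52b = −83.7.
Solving gives a = −0.32889, b = 0.31302.
|∇z| = √(a²+b²) = 0.45404, so dip δ = arctan(0.45404) = 24.42°.
True thickness = vertical thickness × cos δ = 13 × cos 24.42° = 11.8 m.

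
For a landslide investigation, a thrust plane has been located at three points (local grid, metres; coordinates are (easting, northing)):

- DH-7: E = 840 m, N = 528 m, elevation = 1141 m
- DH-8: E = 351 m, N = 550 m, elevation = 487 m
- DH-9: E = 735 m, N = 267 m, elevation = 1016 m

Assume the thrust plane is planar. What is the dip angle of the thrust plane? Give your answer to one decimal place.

53.2°

Two edge vectors: DH-7→DH-8 = (-489, 22, -654), DH-7→DH-9 = (-105, -261, -125).
Normal n = (DH-7→DH-8) × (DH-7→DH-9) = (-173444, 7545, 129939).
So ∂z/∂E = −n_x/n_z = 1.33481 and ∂z/∂N = −n_y/n_z = −0.05807.
Gradient magnitude |∇z| = √(a² + b²) = √(1.78172 + 0.00337) = 1.33607.
True dip = arctan(1.33607) = 53.2°, dipping toward W (azimuth ≈ 272°).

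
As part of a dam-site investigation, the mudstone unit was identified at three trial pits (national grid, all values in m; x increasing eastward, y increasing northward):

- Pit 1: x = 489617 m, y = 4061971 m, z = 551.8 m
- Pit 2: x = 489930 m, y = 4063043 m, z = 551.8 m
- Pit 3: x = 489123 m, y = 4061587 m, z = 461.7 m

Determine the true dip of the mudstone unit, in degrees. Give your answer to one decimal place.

Let the plane be z = a·x + b·y + c.
Pit 2−Pit 1: 313a + 1072b = 0;  Pit 3−Pit 1: −494a − 384b = −90.1.
Solving gives a = 0.23594, b = −0.06889.
Gradient magnitude |∇z| = √(a² + b²) = √(0.05567 + 0.00475) = 0.24579.
True dip = arctan(0.24579) = 13.8°, dipping toward WNW (azimuth ≈ 286°).

13.8°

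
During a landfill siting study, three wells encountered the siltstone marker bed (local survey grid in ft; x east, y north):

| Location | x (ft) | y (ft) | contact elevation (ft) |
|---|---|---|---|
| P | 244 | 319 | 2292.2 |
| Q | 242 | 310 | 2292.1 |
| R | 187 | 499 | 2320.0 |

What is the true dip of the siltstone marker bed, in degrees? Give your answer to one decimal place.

Let the plane be z = a·x + b·y + c.
Q−P: −2a − 9b = −0.1;  R−P: −57a + 180b = 27.8.
Solving gives a = −0.26598, b = 0.07022.
Gradient magnitude |∇z| = √(a² + b²) = √(0.07075 + 0.00493) = 0.27509.
True dip = arctan(0.27509) = 15.4°, dipping toward ESE (azimuth ≈ 105°).

15.4°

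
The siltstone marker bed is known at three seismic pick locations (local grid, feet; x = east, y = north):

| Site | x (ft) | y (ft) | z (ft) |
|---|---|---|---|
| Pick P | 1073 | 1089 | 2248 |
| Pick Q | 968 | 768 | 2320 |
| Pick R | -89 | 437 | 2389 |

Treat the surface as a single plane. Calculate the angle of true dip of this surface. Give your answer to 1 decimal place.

Let the plane be z = a·x + b·y + c.
Pick Q−Pick P: −105a − 321b = 72;  Pick R−Pick P: −1162a − 652b = 141.
Solving gives a = 0.00553, b = −0.22611.
Gradient magnitude |∇z| = √(a² + b²) = √(0.00003 + 0.05112) = 0.22617.
True dip = arctan(0.22617) = 12.7°, dipping toward N (azimuth ≈ 359°).

12.7°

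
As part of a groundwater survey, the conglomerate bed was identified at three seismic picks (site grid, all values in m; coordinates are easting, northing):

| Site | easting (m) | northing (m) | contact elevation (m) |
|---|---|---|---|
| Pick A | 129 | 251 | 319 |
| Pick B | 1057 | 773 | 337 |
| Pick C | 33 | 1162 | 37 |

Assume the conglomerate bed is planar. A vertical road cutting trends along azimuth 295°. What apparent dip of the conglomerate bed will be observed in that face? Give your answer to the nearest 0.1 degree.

16.1°

Let the plane be z = a·easting + b·northing + c.
Pick B−Pick A: 928a + 522b = 18;  Pick C−Pick A: −96a + 911b = −282.
Solving gives a = 0.18269, b = −0.29030.
Unit vector along 295° is (sin 295°, cos 295°) = (-0.9063, 0.4226).
Slope in that direction = a·(-0.9063) + b·(0.4226) = −0.28826.
Apparent dip = arctan|0.28826| = 16.1° (true dip is 18.9°, so apparent ≤ true as expected).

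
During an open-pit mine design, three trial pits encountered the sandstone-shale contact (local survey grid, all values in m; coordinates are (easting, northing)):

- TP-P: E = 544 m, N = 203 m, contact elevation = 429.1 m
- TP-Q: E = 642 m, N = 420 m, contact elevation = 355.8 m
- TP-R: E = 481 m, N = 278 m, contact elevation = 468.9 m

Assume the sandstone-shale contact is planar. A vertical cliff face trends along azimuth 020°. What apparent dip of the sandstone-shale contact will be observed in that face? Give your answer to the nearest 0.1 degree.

14.7°

Let the plane be z = a·E + b·N + c.
TP-Q−TP-P: 98a + 217b = −73.3;  TP-R−TP-P: −63a + 75b = 39.8.
Solving gives a = −0.67238, b = −0.03413.
Unit vector along 020° is (sin 20°, cos 20°) = (0.3420, 0.9397).
Slope in that direction = a·(0.3420) + b·(0.9397) = −0.26204.
Apparent dip = arctan|0.26204| = 14.7° (true dip is 34.0°, so apparent ≤ true as expected).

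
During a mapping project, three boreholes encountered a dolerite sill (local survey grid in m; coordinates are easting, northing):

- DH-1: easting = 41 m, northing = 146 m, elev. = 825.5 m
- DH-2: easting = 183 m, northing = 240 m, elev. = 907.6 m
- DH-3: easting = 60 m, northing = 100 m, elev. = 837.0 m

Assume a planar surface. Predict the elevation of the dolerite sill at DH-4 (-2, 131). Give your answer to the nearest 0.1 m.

Let the plane be z = a·easting + b·northing + c.
DH-2−DH-1: 142a + 94b = 82.1;  DH-3−DH-1: 19a − 46b = 11.5.
Solving gives a = 0.58399, b = −0.00879.
Then c = 825.5 − a·41 − b·146 = 802.84.
At (-2, 131): z = −1.2 − 1.2 + 802.84 = 800.5 m.

800.5 m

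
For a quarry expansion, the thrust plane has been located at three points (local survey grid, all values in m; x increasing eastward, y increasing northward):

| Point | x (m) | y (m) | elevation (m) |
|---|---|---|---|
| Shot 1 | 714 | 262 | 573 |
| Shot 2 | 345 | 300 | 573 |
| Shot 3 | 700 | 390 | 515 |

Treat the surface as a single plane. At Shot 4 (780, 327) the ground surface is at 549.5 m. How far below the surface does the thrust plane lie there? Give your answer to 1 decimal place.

9.4 m

Let the plane be z = a·x + b·y + c.
Shot 2−Shot 1: −369a + 38b = 0;  Shot 3−Shot 1: −14a + 128b = −58.
Solving gives a = −0.04719, b = −0.45829.
Then c = 573 − a·714 − b·262 = 726.77.
At (780, 327): z_contact = −36.81 − 149.86 + 726.77 = 540.10 m.
Depth below ground = 549.5 − 540.10 = 9.4 m.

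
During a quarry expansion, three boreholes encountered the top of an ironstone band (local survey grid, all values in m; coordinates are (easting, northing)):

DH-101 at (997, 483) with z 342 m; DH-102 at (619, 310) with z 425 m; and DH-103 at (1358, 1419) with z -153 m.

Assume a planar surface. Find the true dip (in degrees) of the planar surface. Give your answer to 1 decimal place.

Two edge vectors: DH-101→DH-102 = (-378, -173, 83), DH-101→DH-103 = (361, 936, -495).
Normal n = (DH-101→DH-102) × (DH-101→DH-103) = (7947, -157147, -291355).
So ∂z/∂E = −n_x/n_z = 0.02728 and ∂z/∂N = −n_y/n_z = −0.53937.
Gradient magnitude |∇z| = √(a² + b²) = √(0.00074 + 0.29092) = 0.54006.
True dip = arctan(0.54006) = 28.4°, dipping toward N (azimuth ≈ 357°).

28.4°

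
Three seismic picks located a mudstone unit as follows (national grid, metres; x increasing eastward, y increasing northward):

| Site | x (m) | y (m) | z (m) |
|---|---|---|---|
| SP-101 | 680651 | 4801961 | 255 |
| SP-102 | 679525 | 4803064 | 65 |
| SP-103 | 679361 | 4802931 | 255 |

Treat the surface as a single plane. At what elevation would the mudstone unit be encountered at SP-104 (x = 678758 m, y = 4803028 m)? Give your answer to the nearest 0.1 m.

Two edge vectors: SP-101→SP-102 = (-1126, 1103, -190), SP-101→SP-103 = (-1290, 970, 0).
Normal n = (SP-101→SP-102) × (SP-101→SP-103) = (184300, 245100, 330650).
So ∂z/∂x = −n_x/n_z = −0.557386965 and ∂z/∂y = −n_y/n_z = −0.741267201.
Intercept c from SP-101: 255 + 379386.00 + 3559536.19 = 3939177.18.
At (678758, 4803028): z = −378330.9 − 3560327.1 + 3939177.18 = 519.2 m.

519.2 m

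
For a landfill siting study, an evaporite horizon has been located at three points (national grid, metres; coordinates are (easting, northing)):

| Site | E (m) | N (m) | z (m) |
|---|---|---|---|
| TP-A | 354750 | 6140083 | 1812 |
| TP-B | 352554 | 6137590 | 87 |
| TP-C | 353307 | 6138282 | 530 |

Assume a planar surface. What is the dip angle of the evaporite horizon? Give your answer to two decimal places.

43.39°

Two edge vectors: TP-A→TP-B = (-2196, -2493, -1725), TP-A→TP-C = (-1443, -1801, -1282).
Normal n = (TP-A→TP-B) × (TP-A→TP-C) = (89301, -326097, 357597).
So ∂z/∂E = −n_x/n_z = −0.24973 and ∂z/∂N = −n_y/n_z = 0.91191.
Gradient magnitude |∇z| = √(a² + b²) = √(0.06236 + 0.83158) = 0.94549.
True dip = arctan(0.94549) = 43.39°, dipping toward SSE (azimuth ≈ 165°).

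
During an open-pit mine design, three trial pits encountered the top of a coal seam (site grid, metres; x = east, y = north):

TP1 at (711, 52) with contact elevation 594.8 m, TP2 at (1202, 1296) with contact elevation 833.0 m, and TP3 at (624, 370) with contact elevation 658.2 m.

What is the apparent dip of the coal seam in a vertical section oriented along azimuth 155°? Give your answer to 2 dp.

Let the plane be z = a·x + b·y + c.
TP2−TP1: 491a + 1244b = 238.2;  TP3−TP1: −87a + 318b = 63.4.
Solving gives a = −0.01181, b = 0.19614.
Unit vector along 155° is (sin 155°, cos 155°) = (0.4226, -0.9063).
Slope in that direction = a·(0.4226) + b·(-0.9063) = −0.18275.
Apparent dip = arctan|0.18275| = 10.36° (true dip is 11.1°, so apparent ≤ true as expected).

10.36°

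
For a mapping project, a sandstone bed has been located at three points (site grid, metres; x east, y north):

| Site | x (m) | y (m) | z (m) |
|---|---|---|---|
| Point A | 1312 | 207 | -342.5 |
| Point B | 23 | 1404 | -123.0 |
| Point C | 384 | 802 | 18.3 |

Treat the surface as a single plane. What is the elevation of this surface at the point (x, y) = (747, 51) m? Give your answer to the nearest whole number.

Two edge vectors: Point A→Point B = (-1289, 1197, 219.5), Point A→Point C = (-928, 595, 360.8).
Normal n = (Point A→Point B) × (Point A→Point C) = (301275.1, 261375.2, 343861).
So ∂z/∂x = −n_x/n_z = −0.87615 and ∂z/∂y = −n_y/n_z = −0.76012.
Intercept c from Point A: -342.5 + 1149.51 + 157.34 = 964.36.
At (747, 51): z = −654.5 − 38.8 + 964.36 = 271.1 m.

271 m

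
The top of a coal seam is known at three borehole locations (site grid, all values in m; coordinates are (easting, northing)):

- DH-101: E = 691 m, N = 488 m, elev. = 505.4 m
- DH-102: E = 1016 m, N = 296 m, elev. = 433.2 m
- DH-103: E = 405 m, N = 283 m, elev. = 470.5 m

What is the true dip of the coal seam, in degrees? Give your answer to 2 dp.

Two edge vectors: DH-101→DH-102 = (325, -192, -72.2), DH-101→DH-103 = (-286, -205, -34.9).
Normal n = (DH-101→DH-102) × (DH-101→DH-103) = (-8100.2, 31991.7, -121537).
So ∂z/∂E = −n_x/n_z = −0.06665 and ∂z/∂N = −n_y/n_z = 0.26323.
Gradient magnitude |∇z| = √(a² + b²) = √(0.00444 + 0.06929) = 0.27153.
True dip = arctan(0.27153) = 15.19°, dipping toward SSE (azimuth ≈ 166°).

15.19°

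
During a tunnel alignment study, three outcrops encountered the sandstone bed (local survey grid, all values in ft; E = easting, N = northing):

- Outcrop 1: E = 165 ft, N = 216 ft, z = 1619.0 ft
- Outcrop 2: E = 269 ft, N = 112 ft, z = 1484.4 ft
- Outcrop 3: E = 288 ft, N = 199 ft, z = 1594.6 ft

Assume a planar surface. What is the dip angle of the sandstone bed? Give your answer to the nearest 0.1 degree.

Two edge vectors: Outcrop 1→Outcrop 2 = (104, -104, -134.6), Outcrop 1→Outcrop 3 = (123, -17, -24.4).
Normal n = (Outcrop 1→Outcrop 2) × (Outcrop 1→Outcrop 3) = (249.4, -14018.2, 11024).
So ∂z/∂E = −n_x/n_z = −0.02262 and ∂z/∂N = −n_y/n_z = 1.27161.
Gradient magnitude |∇z| = √(a² + b²) = √(0.00051 + 1.61699) = 1.27181.
True dip = arctan(1.27181) = 51.8°, dipping toward S (azimuth ≈ 179°).

51.8°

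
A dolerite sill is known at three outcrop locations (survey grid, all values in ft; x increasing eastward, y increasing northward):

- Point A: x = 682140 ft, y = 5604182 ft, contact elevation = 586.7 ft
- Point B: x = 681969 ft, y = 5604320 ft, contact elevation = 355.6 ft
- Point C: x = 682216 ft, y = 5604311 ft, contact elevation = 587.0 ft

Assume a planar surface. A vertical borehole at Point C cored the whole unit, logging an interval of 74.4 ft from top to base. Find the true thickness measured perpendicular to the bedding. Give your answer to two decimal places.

Two edge vectors: Point A→Point B = (-171, 138, -231.1), Point A→Point C = (76, 129, 0.3).
Normal n = (Point A→Point B) × (Point A→Point C) = (29853.3, -17512.3, -32547).
So ∂z/∂x = −n_x/n_z = 0.91724 and ∂z/∂y = −n_y/n_z = −0.53806.
|∇z| = √(a²+b²) = 1.06341, so dip δ = arctan(1.06341) = 46.76°.
True thickness = vertical thickness × cos δ = 74.4 × cos 46.76° = 50.97 ft.

50.97 ft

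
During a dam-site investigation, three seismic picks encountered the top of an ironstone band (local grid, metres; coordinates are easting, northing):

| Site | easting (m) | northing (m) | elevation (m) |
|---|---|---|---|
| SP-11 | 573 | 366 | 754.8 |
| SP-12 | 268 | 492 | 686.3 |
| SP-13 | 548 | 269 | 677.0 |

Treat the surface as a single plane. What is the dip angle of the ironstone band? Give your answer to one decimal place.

Let the plane be z = a·easting + b·northing + c.
SP-12−SP-11: −305a + 126b = −68.5;  SP-13−SP-11: −25a − 97b = −77.8.
Solving gives a = 0.50244, b = 0.67257.
Gradient magnitude |∇z| = √(a² + b²) = √(0.25244 + 0.45235) = 0.83952.
True dip = arctan(0.83952) = 40.0°, dipping toward SW (azimuth ≈ 217°).

40.0°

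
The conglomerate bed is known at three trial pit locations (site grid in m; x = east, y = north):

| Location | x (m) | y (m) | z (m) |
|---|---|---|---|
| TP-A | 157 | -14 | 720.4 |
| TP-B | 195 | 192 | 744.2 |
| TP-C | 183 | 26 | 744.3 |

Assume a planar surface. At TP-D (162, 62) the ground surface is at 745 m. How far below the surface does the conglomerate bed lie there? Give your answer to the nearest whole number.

25 m

Two edge vectors: TP-A→TP-B = (38, 206, 23.8), TP-A→TP-C = (26, 40, 23.9).
Normal n = (TP-A→TP-B) × (TP-A→TP-C) = (3971.4, -289.4, -3836).
So ∂z/∂x = −n_x/n_z = 1.03530 and ∂z/∂y = −n_y/n_z = −0.07544.
Intercept c from TP-A: 720.4 − 162.54 − 1.06 = 556.80.
At (162, 62): z_contact = 167.7 − 4.7 + 556.80 = 719.8 m.
Depth below ground = 745 − 719.8 = 25 m.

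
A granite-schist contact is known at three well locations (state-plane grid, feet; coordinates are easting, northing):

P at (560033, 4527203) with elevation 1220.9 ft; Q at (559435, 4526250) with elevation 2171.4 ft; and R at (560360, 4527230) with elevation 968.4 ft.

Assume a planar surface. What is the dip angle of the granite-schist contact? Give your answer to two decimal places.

Two edge vectors: P→Q = (-598, -953, 950.5), P→R = (327, 27, -252.5).
Normal n = (P→Q) × (P→R) = (214969, 159818.5, 295485).
So ∂z/∂easting = −n_x/n_z = −0.72751 and ∂z/∂northing = −n_y/n_z = −0.54087.
Gradient magnitude |∇z| = √(a² + b²) = √(0.52927 + 0.29254) = 0.90654.
True dip = arctan(0.90654) = 42.19°, dipping toward NE (azimuth ≈ 053°).

42.19°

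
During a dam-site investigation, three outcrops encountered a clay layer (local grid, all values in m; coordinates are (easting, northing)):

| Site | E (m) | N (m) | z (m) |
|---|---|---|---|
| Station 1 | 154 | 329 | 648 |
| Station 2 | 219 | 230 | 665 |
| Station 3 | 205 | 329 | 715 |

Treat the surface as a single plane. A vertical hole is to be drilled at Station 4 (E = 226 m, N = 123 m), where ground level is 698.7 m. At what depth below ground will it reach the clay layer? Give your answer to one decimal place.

Let the plane be z = a·E + b·N + c.
Station 2−Station 1: 65a − 99b = 17;  Station 3−Station 1: 51a + 0b = 67.
Solving gives a = 1.31373, b = 0.69083.
Then c = 648 − a·154 − b·329 = 218.40.
At (226, 123): z_contact = 296.90 + 84.97 + 218.40 = 600.28 m.
Depth below ground = 698.7 − 600.28 = 98.4 m.

98.4 m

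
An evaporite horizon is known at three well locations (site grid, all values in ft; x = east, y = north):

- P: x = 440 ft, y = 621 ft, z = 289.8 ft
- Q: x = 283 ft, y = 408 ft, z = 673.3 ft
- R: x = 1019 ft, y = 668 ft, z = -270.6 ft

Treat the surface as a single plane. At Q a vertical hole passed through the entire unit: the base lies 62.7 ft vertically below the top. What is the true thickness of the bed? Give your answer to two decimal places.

35.61 ft

Two edge vectors: P→Q = (-157, -213, 383.5), P→R = (579, 47, -560.4).
Normal n = (P→Q) × (P→R) = (101340.7, 134063.7, 115948).
So ∂z/∂x = −n_x/n_z = −0.87402 and ∂z/∂y = −n_y/n_z = −1.15624.
|∇z| = √(a²+b²) = 1.44941, so dip δ = arctan(1.44941) = 55.40°.
True thickness = vertical thickness × cos δ = 62.7 × cos 55.40° = 35.61 ft.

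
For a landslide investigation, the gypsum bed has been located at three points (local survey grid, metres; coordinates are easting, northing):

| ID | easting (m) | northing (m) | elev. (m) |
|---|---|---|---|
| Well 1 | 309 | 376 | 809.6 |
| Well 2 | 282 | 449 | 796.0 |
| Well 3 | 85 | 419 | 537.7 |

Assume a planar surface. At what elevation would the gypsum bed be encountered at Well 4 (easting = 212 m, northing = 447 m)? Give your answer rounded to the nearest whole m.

707 m

Two edge vectors: Well 1→Well 2 = (-27, 73, -13.6), Well 1→Well 3 = (-224, 43, -271.9).
Normal n = (Well 1→Well 2) × (Well 1→Well 3) = (-19263.9, -4294.9, 15191).
So ∂z/∂easting = −n_x/n_z = 1.26811 and ∂z/∂northing = −n_y/n_z = 0.28273.
Intercept c from Well 1: 809.6 − 391.85 − 106.31 = 311.45.
At (212, 447): z = 268.8 + 126.4 + 311.45 = 706.7 m.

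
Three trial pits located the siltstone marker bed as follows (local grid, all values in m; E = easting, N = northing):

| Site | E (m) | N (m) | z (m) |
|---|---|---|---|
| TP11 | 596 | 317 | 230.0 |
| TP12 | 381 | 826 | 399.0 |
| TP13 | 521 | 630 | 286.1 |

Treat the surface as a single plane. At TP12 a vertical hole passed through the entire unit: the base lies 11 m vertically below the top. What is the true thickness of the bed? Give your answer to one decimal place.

8.4 m

Two edge vectors: TP11→TP12 = (-215, 509, 169), TP11→TP13 = (-75, 313, 56.1).
Normal n = (TP11→TP12) × (TP11→TP13) = (-24342.1, -613.5, -29120).
So ∂z/∂E = −n_x/n_z = −0.83592 and ∂z/∂N = −n_y/n_z = −0.02107.
|∇z| = √(a²+b²) = 0.83619, so dip δ = arctan(0.83619) = 39.90°.
True thickness = vertical thickness × cos δ = 11 × cos 39.90° = 8.4 m.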